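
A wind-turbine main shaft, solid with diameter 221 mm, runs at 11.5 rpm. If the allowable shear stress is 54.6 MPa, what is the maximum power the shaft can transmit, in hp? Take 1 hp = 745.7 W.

J = πd⁴/32 = π(0.221)⁴/32 = 2.342×10^-4 m⁴.
T_max = τ_allow·J/r = 5.46×10^7 × 2.342×10^-4 / 0.111 = 115700 N·m.
ω = 2π·11.5/60 = 1.204 rad/s, so P_max = T_max·ω = 1.394×10^5 W.

187 hp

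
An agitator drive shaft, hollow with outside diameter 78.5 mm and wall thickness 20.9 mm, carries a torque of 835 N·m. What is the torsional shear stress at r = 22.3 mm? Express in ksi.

J = π(d_o⁴ − d_i⁴)/32 = π(0.0785⁴ − 0.0367⁴)/32 = 3.550×10^-6 m⁴.
Shear stress varies linearly with radius: τ = T·r/J = 835.0 × 0.0223 / 3.550×10^-6 = 5.245×10^6 Pa.

0.761 ksi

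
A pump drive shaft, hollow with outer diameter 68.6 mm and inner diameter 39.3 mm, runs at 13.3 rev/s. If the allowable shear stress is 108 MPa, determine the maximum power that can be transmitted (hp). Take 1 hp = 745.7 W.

J = π(d_o⁴ − d_i⁴)/32 = π(0.0686⁴ − 0.0393⁴)/32 = 1.940×10^-6 m⁴.
T_max = τ_allow·J/r = 1.08×10^8 × 1.940×10^-6 / 0.0343 = 6108 N·m.
ω = 2π·13.3 = 83.57 rad/s, so P_max = T_max·ω = 5.105×10^5 W.

685 hp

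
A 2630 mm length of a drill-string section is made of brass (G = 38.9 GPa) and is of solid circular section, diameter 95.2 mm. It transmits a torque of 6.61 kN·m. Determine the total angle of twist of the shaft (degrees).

J = πd⁴/32 = π(0.0952)⁴/32 = 8.064×10^-6 m⁴.
θ = T·L/(G·J) = 6610 × 2.63 / (38.9×10⁹ × 8.064×10^-6) = 0.05542 rad.

3.18°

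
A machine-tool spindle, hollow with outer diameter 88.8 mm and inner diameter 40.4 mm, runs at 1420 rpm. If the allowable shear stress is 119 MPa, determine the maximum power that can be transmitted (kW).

J = π(d_o⁴ − d_i⁴)/32 = π(0.0888⁴ − 0.0404⁴)/32 = 5.843×10^-6 m⁴.
T_max = τ_allow·J/r = 1.19×10^8 × 5.843×10^-6 / 0.0444 = 15660 N·m.
ω = 2π·1420/60 = 148.7 rad/s, so P_max = T_max·ω = 2.329×10^6 W.

2330 kW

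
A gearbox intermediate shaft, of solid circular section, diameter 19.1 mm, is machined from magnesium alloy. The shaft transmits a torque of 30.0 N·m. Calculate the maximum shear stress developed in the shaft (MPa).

21.9 MPa

J = πd⁴/32 = π(0.0191)⁴/32 = 1.307×10^-8 m⁴.
τ_max = T·r/J = 30.00 × 0.00955 / 1.307×10^-8 = 2.193×10^7 Pa.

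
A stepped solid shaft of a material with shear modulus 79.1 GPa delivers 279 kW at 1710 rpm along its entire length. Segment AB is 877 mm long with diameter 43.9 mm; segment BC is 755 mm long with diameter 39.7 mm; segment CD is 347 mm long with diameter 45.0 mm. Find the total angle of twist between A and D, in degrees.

ω = 2π·1710/60 = 179.1 rad/s, so T = P/ω = 279×10³ / 179.1 = 1558 N·m.
J_AB = π(0.0439)⁴/32 = 3.65×10^-7 m⁴; J_BC = π(0.0397)⁴/32 = 2.44×10^-7 m⁴; J_CD = π(0.0450)⁴/32 = 4.03×10^-7 m⁴.
θ = (T/G)·Σ L_i/J_i = (1558/79.1×10⁹)·(0.877/3.65×10^-7 + 0.755/2.44×10^-7 + 0.347/4.03×10^-7) = 0.1253 rad.

7.18°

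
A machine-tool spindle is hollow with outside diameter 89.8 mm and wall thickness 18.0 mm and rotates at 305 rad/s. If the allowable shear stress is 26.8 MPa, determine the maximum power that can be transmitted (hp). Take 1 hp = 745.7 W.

1360 hp

J = π(d_o⁴ − d_i⁴)/32 = π(0.0898⁴ − 0.0538⁴)/32 = 5.562×10^-6 m⁴.
T_max = τ_allow·J/r = 2.68×10^7 × 5.562×10^-6 / 0.0449 = 3320 N·m.
ω = 305 rad/s, so P_max = T_max·ω = 1.013×10^6 W.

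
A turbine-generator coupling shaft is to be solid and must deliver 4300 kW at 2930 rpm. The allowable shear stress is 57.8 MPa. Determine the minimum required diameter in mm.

ω = 2π·2930/60 = 306.8 rad/s, so T = P/ω = 4300×10³ / 306.8 = 14010 N·m.
For a solid shaft τ_max = 16T/(πd³), so d = (16T/(π τ_allow))^(1/3) = (16·14010/(π·5.78×10^7))^(1/3) = 0.1073 m.

107 mm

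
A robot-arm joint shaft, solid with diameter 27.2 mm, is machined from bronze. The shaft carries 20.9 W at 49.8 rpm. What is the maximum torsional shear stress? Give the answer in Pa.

ω = 2π·49.8/60 = 5.215 rad/s, so T = P/ω = 20.9 / 5.215 = 4.008 N·m.
J = πd⁴/32 = π(0.0272)⁴/32 = 5.374×10^-8 m⁴.
τ_max = T·r/J = 4.008 × 0.0136 / 5.374×10^-8 = 1.014×10^6 Pa.

1.01e6 Pa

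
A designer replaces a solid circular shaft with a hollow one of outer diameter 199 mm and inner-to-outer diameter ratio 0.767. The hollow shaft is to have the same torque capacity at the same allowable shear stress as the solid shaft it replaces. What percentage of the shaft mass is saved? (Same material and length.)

Equal τ_max and T ⇒ the solid shaft needs d_s³ = d_o³(1−k⁴), so d_s = 199·(1−0.767⁴)^(1/3) = 172.7 mm.
Area ratio A_h/A_s = d_o²(1−k²)/d_s² = (1−k²)/(1−k⁴)^(2/3) = 0.5465.
Mass saving = 1 − 0.5465 = 45.4 %.

45.4 %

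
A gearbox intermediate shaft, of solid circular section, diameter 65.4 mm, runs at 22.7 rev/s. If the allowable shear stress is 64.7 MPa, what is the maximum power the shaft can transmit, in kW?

J = πd⁴/32 = π(0.0654)⁴/32 = 1.796×10^-6 m⁴.
T_max = τ_allow·J/r = 6.47×10^7 × 1.796×10^-6 / 0.0327 = 3554 N·m.
ω = 2π·22.7 = 142.6 rad/s, so P_max = T_max·ω = 5.068×10^5 W.

507 kW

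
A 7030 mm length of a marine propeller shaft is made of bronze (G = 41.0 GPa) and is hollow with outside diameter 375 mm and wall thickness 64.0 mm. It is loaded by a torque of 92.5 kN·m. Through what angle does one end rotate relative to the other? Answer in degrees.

J = π(d_o⁴ − d_i⁴)/32 = π(0.375⁴ − 0.247⁴)/32 = 1.576×10^-3 m⁴.
θ = T·L/(G·J) = 92500 × 7.03 / (41.0×10⁹ × 1.576×10^-3) = 0.01006 rad.

0.577°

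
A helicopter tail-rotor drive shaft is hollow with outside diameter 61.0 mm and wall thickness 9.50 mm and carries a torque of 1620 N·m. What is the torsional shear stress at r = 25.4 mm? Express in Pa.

J = π(d_o⁴ − d_i⁴)/32 = π(0.0610⁴ − 0.0420⁴)/32 = 1.054×10^-6 m⁴.
Shear stress varies linearly with radius: τ = T·r/J = 1620 × 0.0254 / 1.054×10^-6 = 3.905×10^7 Pa.

3.90e7 Pa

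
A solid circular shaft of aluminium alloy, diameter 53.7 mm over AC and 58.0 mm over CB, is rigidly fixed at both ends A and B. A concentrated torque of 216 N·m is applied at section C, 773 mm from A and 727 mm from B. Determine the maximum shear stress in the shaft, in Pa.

3.33e6 Pa

Compatibility: T_A·a/J_AC = T_B·b/J_CB with T_A + T_B = T₀.
J_AC = 8.16×10^-7 m⁴, J_CB = 1.11×10^-6 m⁴, so T_A = T₀·(J_AC/a)/((J_AC/a)+(J_CB/b)) = 88.27 N·m, T_B = 127.7 N·m.
τ in each portion: τ_AC = 2.90×10^6 Pa, τ_CB = 3.33×10^6 Pa; maximum is in CB.
τ_max = T_CB·r/J = 127.7·0.0290/1.11×10^-6 = 3.334×10^6 Pa.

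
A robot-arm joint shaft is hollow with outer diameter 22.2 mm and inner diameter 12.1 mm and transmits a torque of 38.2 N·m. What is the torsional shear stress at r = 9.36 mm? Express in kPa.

J = π(d_o⁴ − d_i⁴)/32 = π(0.0222⁴ − 0.0121⁴)/32 = 2.174×10^-8 m⁴.
Shear stress varies linearly with radius: τ = T·r/J = 38.20 × 0.00936 / 2.174×10^-8 = 1.645×10^7 Pa.

16400 kPa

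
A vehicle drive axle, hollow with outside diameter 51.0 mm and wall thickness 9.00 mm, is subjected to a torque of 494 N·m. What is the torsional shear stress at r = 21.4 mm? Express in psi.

J = π(d_o⁴ − d_i⁴)/32 = π(0.0510⁴ − 0.0330⁴)/32 = 5.477×10^-7 m⁴.
Shear stress varies linearly with radius: τ = T·r/J = 494.0 × 0.0214 / 5.477×10^-7 = 1.930×10^7 Pa.

2800 psi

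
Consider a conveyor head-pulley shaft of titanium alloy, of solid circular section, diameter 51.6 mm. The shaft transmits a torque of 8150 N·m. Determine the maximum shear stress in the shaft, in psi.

43800 psi

J = πd⁴/32 = π(0.0516)⁴/32 = 6.960×10^-7 m⁴.
τ_max = T·r/J = 8150 × 0.0258 / 6.960×10^-7 = 3.021×10^8 Pa.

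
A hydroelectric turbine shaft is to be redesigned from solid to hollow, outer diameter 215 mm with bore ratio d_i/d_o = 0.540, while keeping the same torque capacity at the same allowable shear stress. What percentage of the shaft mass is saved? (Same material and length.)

Equal τ_max and T ⇒ the solid shaft needs d_s³ = d_o³(1−k⁴), so d_s = 215·(1−0.540⁴)^(1/3) = 208.7 mm.
Area ratio A_h/A_s = d_o²(1−k²)/d_s² = (1−k²)/(1−k⁴)^(2/3) = 0.7516.
Mass saving = 1 − 0.7516 = 24.8 %.

24.8 %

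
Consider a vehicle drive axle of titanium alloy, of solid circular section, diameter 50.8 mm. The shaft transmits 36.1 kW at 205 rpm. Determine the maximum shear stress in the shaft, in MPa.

ω = 2π·205/60 = 21.47 rad/s, so T = P/ω = 36.1×10³ / 21.47 = 1682 N·m.
J = πd⁴/32 = π(0.0508)⁴/32 = 6.538×10^-7 m⁴.
τ_max = T·r/J = 1682 × 0.0254 / 6.538×10^-7 = 6.533×10^7 Pa.

65.3 MPa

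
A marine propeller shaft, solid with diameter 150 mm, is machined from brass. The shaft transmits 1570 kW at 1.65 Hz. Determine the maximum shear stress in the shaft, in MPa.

ω = 2π·1.65 = 10.37 rad/s, so T = P/ω = 1570×10³ / 10.37 = 151400 N·m.
J = πd⁴/32 = π(0.150)⁴/32 = 4.970×10^-5 m⁴.
τ_max = T·r/J = 151400 × 0.0750 / 4.970×10^-5 = 2.285×10^8 Pa.

229 MPa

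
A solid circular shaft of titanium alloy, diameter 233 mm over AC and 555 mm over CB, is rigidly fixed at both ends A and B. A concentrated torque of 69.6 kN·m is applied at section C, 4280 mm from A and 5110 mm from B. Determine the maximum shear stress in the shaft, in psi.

Compatibility: T_A·a/J_AC = T_B·b/J_CB with T_A + T_B = T₀.
J_AC = 2.89×10^-4 m⁴, J_CB = 9.31×10^-3 m⁴, so T_A = T₀·(J_AC/a)/((J_AC/a)+(J_CB/b)) = 2489 N·m, T_B = 67110 N·m.
τ in each portion: τ_AC = 1.00×10^6 Pa, τ_CB = 2.00×10^6 Pa; maximum is in CB.
τ_max = T_CB·r/J = 67110·0.278/9.31×10^-3 = 1.999×10^6 Pa.

290 psi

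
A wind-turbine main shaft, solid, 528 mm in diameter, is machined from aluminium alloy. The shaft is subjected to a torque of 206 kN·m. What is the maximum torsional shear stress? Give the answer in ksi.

1.03 ksi

J = πd⁴/32 = π(0.528)⁴/32 = 7.630×10^-3 m⁴.
τ_max = T·r/J = 206000 × 0.264 / 7.630×10^-3 = 7.127×10^6 Pa.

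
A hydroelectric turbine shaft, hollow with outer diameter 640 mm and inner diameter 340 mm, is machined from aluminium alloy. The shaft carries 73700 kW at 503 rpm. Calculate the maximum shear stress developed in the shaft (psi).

ω = 2π·503/60 = 52.67 rad/s, so T = P/ω = 73700×10³ / 52.67 = 1.399e6 N·m.
J = π(d_o⁴ − d_i⁴)/32 = π(0.640⁴ − 0.340⁴)/32 = 0.01516 m⁴.
τ_max = T·r/J = 1.399e6 × 0.320 / 0.01516 = 2.954×10^7 Pa.

4280 psi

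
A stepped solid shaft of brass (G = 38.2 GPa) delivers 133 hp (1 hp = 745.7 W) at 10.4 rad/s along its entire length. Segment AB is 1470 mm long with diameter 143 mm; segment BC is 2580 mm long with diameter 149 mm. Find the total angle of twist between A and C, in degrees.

1.27°

ω = 10.4 rad/s, so T = P/ω = 133×745.7 / 10.40 = 9536 N·m.
J_AB = π(0.143)⁴/32 = 4.11×10^-5 m⁴; J_BC = π(0.149)⁴/32 = 4.84×10^-5 m⁴.
θ = (T/G)·Σ L_i/J_i = (9536/38.2×10⁹)·(1.47/4.11×10^-5 + 2.58/4.84×10^-5) = 0.02225 rad.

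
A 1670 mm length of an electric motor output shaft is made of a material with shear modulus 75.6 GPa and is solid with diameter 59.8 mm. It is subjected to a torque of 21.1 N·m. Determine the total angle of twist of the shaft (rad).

3.71e-4 rad

J = πd⁴/32 = π(0.0598)⁴/32 = 1.255×10^-6 m⁴.
θ = T·L/(G·J) = 21.10 × 1.67 / (75.6×10⁹ × 1.255×10^-6) = 3.713×10^-4 rad.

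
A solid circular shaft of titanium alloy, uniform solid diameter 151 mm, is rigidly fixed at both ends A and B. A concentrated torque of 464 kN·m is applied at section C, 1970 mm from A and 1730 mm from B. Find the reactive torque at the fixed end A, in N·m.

217000 N·m

With uniform GJ and both ends fixed, compatibility θ_AC = θ_CB gives T_A·a = T_B·b, together with T_A + T_B = T₀.
T_A = T₀·b/(a+b) = 464000·1730/3700 = 217000 N·m; T_B = 247000 N·m.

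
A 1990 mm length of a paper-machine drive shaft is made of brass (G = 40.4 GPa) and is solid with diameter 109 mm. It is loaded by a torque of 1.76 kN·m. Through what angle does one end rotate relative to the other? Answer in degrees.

J = πd⁴/32 = π(0.109)⁴/32 = 1.386×10^-5 m⁴.
θ = T·L/(G·J) = 1760 × 1.99 / (40.4×10⁹ × 1.386×10^-5) = 6.256×10^-3 rad.

0.358°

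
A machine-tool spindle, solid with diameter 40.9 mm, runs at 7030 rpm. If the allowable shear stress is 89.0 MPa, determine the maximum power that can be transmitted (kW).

880 kW

J = πd⁴/32 = π(0.0409)⁴/32 = 2.747×10^-7 m⁴.
T_max = τ_allow·J/r = 8.90×10^7 × 2.747×10^-7 / 0.0204 = 1196 N·m.
ω = 2π·7030/60 = 736.2 rad/s, so P_max = T_max·ω = 8.802×10^5 W.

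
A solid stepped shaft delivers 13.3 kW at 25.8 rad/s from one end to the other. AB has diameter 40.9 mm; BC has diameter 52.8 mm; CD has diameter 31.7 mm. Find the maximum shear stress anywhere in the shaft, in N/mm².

ω = 25.8 rad/s, so T = P/ω = 13.3×10³ / 25.80 = 515.5 N·m.
Under the same torque, τ_max = 16T/(πd³) is largest where d is smallest — segment CD (d = 31.7 mm).
τ_max = 16·515.5/(π·(0.0317)³) = 8.242×10^7 Pa.

82.4 N/mm²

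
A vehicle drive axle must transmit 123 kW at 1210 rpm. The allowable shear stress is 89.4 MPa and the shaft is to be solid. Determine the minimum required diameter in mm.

38.1 mm

ω = 2π·1210/60 = 126.7 rad/s, so T = P/ω = 123×10³ / 126.7 = 970.7 N·m.
For a solid shaft τ_max = 16T/(πd³), so d = (16T/(π τ_allow))^(1/3) = (16·970.7/(π·8.94×10^7))^(1/3) = 0.03810 m.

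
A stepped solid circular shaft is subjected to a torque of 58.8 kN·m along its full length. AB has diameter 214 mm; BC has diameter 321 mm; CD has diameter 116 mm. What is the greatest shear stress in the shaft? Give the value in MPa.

Under the same torque, τ_max = 16T/(πd³) is largest where d is smallest — segment CD (d = 116 mm).
τ_max = 16·58800/(π·(0.116)³) = 1.919×10^8 Pa.

192 MPa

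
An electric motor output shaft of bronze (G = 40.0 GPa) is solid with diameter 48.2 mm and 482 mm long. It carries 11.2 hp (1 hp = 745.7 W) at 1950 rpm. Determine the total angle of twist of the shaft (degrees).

ω = 2π·1950/60 = 204.2 rad/s, so T = P/ω = 11.2×745.7 / 204.2 = 40.90 N·m.
J = πd⁴/32 = π(0.0482)⁴/32 = 5.299×10^-7 m⁴.
θ = T·L/(G·J) = 40.90 × 0.482 / (40.0×10⁹ × 5.299×10^-7) = 9.301×10^-4 rad.

0.0533°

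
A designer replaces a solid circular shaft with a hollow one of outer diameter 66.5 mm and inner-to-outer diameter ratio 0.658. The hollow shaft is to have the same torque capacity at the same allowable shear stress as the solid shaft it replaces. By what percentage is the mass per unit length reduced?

Equal τ_max and T ⇒ the solid shaft needs d_s³ = d_o³(1−k⁴), so d_s = 66.5·(1−0.658⁴)^(1/3) = 62.05 mm.
Area ratio A_h/A_s = d_o²(1−k²)/d_s² = (1−k²)/(1−k⁴)^(2/3) = 0.6512.
Mass saving = 1 − 0.6512 = 34.9 %.

34.9 %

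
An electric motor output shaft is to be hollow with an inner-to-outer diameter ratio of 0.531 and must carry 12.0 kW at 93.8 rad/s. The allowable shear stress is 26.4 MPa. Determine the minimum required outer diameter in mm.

ω = 93.8 rad/s, so T = P/ω = 12.0×10³ / 93.80 = 127.9 N·m.
For a hollow shaft with d_i/d_o = 0.531: τ_max = 16T/(π d_o³ (1−k⁴)), so d_o = [16T/(π τ_allow (1−k⁴))]^(1/3) = [16·127.9/(π·2.64×10^7·0.9205)]^(1/3) = 0.02993 m.

29.9 mm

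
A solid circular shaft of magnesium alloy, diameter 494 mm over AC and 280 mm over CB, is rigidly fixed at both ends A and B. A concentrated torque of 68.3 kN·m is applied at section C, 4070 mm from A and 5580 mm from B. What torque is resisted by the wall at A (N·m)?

63500 N·m

Compatibility: T_A·a/J_AC = T_B·b/J_CB with T_A + T_B = T₀.
J_AC = 5.85×10^-3 m⁴, J_CB = 6.03×10^-4 m⁴, so T_A = T₀·(J_AC/a)/((J_AC/a)+(J_CB/b)) = 63520 N·m, T_B = 4782 N·m.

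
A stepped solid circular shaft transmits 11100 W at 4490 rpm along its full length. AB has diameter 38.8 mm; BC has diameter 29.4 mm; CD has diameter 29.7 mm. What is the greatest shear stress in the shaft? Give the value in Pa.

4.73e6 Pa

ω = 2π·4490/60 = 470.2 rad/s, so T = P/ω = 11100 / 470.2 = 23.61 N·m.
Under the same torque, τ_max = 16T/(πd³) is largest where d is smallest — segment BC (d = 29.4 mm).
τ_max = 16·23.61/(π·(0.0294)³) = 4.731×10^6 Pa.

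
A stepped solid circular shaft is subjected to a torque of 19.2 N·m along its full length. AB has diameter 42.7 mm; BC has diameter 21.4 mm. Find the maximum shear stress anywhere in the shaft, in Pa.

Under the same torque, τ_max = 16T/(πd³) is largest where d is smallest — segment BC (d = 21.4 mm).
τ_max = 16·19.20/(π·(0.0214)³) = 9.978×10^6 Pa.

9.98e6 Pa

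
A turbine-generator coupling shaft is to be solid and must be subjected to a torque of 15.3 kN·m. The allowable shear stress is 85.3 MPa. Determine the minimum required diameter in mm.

For a solid shaft τ_max = 16T/(πd³), so d = (16T/(π τ_allow))^(1/3) = (16·15300/(π·8.53×10^7))^(1/3) = 0.09703 m.

97.0 mm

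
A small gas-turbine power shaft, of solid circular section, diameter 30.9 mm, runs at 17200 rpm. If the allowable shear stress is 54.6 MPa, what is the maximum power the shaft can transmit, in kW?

J = πd⁴/32 = π(0.0309)⁴/32 = 8.950×10^-8 m⁴.
T_max = τ_allow·J/r = 5.46×10^7 × 8.950×10^-8 / 0.0154 = 316.3 N·m.
ω = 2π·17200/60 = 1801 rad/s, so P_max = T_max·ω = 5.697×10^5 W.

570 kW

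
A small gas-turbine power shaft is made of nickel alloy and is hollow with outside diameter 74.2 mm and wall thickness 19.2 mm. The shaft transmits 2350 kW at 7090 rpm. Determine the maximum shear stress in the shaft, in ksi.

6.05 ksi

ω = 2π·7090/60 = 742.5 rad/s, so T = P/ω = 2350×10³ / 742.5 = 3165 N·m.
J = π(d_o⁴ − d_i⁴)/32 = π(0.0742⁴ − 0.0358⁴)/32 = 2.815×10^-6 m⁴.
τ_max = T·r/J = 3165 × 0.0371 / 2.815×10^-6 = 4.172×10^7 Pa.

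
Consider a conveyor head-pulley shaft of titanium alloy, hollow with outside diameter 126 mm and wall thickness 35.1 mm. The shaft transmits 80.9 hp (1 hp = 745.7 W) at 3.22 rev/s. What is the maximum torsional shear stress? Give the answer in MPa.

7.90 MPa

ω = 2π·3.22 = 20.23 rad/s, so T = P/ω = 80.9×745.7 / 20.23 = 2982 N·m.
J = π(d_o⁴ − d_i⁴)/32 = π(0.126⁴ − 0.0558⁴)/32 = 2.379×10^-5 m⁴.
τ_max = T·r/J = 2982 × 0.0630 / 2.379×10^-5 = 7.895×10^6 Pa.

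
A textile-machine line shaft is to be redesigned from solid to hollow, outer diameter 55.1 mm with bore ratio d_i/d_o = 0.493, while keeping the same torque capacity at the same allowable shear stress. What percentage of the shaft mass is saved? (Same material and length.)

Equal τ_max and T ⇒ the solid shaft needs d_s³ = d_o³(1−k⁴), so d_s = 55.1·(1−0.493⁴)^(1/3) = 53.99 mm.
Area ratio A_h/A_s = d_o²(1−k²)/d_s² = (1−k²)/(1−k⁴)^(2/3) = 0.7883.
Mass saving = 1 − 0.7883 = 21.2 %.

21.2 %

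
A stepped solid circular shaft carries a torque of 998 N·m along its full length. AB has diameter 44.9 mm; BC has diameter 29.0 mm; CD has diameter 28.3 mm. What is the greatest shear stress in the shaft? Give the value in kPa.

224000 kPa

Under the same torque, τ_max = 16T/(πd³) is largest where d is smallest — segment CD (d = 28.3 mm).
τ_max = 16·998.0/(π·(0.0283)³) = 2.243×10^8 Pa.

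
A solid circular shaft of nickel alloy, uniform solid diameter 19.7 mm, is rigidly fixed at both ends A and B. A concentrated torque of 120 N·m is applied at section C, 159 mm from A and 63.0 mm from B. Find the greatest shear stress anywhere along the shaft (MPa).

With uniform GJ and both ends fixed, compatibility θ_AC = θ_CB gives T_A·a = T_B·b, together with T_A + T_B = T₀.
T_A = T₀·b/(a+b) = 120.0·63.0/222.0 = 34.05 N·m; T_B = 85.95 N·m.
τ in each portion: τ_AC = 2.27×10^7 Pa, τ_CB = 5.73×10^7 Pa; maximum is in CB.
τ_max = T_CB·r/J = 85.95·0.00985/1.48×10^-8 = 5.725×10^7 Pa.

57.3 MPa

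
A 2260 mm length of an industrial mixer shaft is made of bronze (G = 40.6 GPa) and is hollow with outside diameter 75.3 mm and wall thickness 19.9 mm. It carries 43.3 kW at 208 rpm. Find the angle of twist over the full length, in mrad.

36.9 mrad

ω = 2π·208/60 = 21.78 rad/s, so T = P/ω = 43.3×10³ / 21.78 = 1988 N·m.
J = π(d_o⁴ − d_i⁴)/32 = π(0.0753⁴ − 0.0355⁴)/32 = 3.000×10^-6 m⁴.
θ = T·L/(G·J) = 1988 × 2.26 / (40.6×10⁹ × 3.000×10^-6) = 0.03688 rad.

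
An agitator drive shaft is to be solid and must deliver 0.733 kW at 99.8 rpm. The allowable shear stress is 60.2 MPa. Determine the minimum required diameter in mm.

ω = 2π·99.8/60 = 10.45 rad/s, so T = P/ω = 0.733×10³ / 10.45 = 70.14 N·m.
For a solid shaft τ_max = 16T/(πd³), so d = (16T/(π τ_allow))^(1/3) = (16·70.14/(π·6.02×10^7))^(1/3) = 0.01810 m.

18.1 mm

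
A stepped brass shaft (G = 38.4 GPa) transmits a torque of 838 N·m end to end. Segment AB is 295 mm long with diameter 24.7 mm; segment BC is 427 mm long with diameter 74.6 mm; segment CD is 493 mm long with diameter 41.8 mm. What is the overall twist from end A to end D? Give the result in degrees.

12.3°

J_AB = π(0.0247)⁴/32 = 3.65×10^-8 m⁴; J_BC = π(0.0746)⁴/32 = 3.04×10^-6 m⁴; J_CD = π(0.0418)⁴/32 = 3.00×10^-7 m⁴.
θ = (T/G)·Σ L_i/J_i = (838.0/38.4×10⁹)·(0.295/3.65×10^-8 + 0.427/3.04×10^-6 + 0.493/3.00×10^-7) = 0.2151 rad.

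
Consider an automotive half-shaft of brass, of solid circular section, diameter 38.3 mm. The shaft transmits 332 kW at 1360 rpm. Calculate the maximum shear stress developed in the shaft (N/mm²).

ω = 2π·1360/60 = 142.4 rad/s, so T = P/ω = 332×10³ / 142.4 = 2331 N·m.
J = πd⁴/32 = π(0.0383)⁴/32 = 2.112×10^-7 m⁴.
τ_max = T·r/J = 2331 × 0.0191 / 2.112×10^-7 = 2.113×10^8 Pa.

211 N/mm²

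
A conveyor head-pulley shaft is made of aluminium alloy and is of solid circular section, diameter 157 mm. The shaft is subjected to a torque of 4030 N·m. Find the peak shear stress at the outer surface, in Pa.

J = πd⁴/32 = π(0.157)⁴/32 = 5.965×10^-5 m⁴.
τ_max = T·r/J = 4030 × 0.0785 / 5.965×10^-5 = 5.304×10^6 Pa.

5.30e6 Pa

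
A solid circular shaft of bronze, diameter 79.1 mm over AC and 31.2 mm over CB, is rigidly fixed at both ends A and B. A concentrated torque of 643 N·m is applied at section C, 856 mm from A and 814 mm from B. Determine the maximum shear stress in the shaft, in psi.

Compatibility: T_A·a/J_AC = T_B·b/J_CB with T_A + T_B = T₀.
J_AC = 3.84×10^-6 m⁴, J_CB = 9.30×10^-8 m⁴, so T_A = T₀·(J_AC/a)/((J_AC/a)+(J_CB/b)) = 627.0 N·m, T_B = 15.96 N·m.
τ in each portion: τ_AC = 6.45×10^6 Pa, τ_CB = 2.68×10^6 Pa; maximum is in AC.
τ_max = T_AC·r/J = 627.0·0.0395/3.84×10^-6 = 6.453×10^6 Pa.

936 psi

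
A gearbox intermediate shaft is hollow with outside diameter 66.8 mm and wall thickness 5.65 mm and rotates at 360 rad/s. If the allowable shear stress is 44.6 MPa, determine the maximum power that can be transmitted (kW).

492 kW

J = π(d_o⁴ − d_i⁴)/32 = π(0.0668⁴ − 0.0555⁴)/32 = 1.023×10^-6 m⁴.
T_max = τ_allow·J/r = 4.46×10^7 × 1.023×10^-6 / 0.0334 = 1366 N·m.
ω = 360 rad/s, so P_max = T_max·ω = 4.919×10^5 W.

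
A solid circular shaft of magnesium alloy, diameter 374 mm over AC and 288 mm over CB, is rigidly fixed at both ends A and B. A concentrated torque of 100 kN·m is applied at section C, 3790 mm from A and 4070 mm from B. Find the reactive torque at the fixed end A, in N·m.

Compatibility: T_A·a/J_AC = T_B·b/J_CB with T_A + T_B = T₀.
J_AC = 1.92×10^-3 m⁴, J_CB = 6.75×10^-4 m⁴, so T_A = T₀·(J_AC/a)/((J_AC/a)+(J_CB/b)) = 75330 N·m, T_B = 24670 N·m.

75300 N·m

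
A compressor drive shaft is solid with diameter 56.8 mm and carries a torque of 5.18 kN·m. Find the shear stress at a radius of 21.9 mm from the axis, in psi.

16100 psi

J = πd⁴/32 = π(0.0568)⁴/32 = 1.022×10^-6 m⁴.
Shear stress varies linearly with radius: τ = T·r/J = 5180 × 0.0219 / 1.022×10^-6 = 1.110×10^8 Pa.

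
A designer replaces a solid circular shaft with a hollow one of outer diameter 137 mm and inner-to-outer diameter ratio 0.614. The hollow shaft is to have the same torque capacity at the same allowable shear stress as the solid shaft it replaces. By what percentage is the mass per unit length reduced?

31.0 %

Equal τ_max and T ⇒ the solid shaft needs d_s³ = d_o³(1−k⁴), so d_s = 137·(1−0.614⁴)^(1/3) = 130.2 mm.
Area ratio A_h/A_s = d_o²(1−k²)/d_s² = (1−k²)/(1−k⁴)^(2/3) = 0.6900.
Mass saving = 1 − 0.6900 = 31.0 %.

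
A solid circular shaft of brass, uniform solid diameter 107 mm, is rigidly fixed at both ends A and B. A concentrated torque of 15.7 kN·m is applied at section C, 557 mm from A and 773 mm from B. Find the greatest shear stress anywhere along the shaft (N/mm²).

37.9 N/mm²

With uniform GJ and both ends fixed, compatibility θ_AC = θ_CB gives T_A·a = T_B·b, together with T_A + T_B = T₀.
T_A = T₀·b/(a+b) = 15700·773/1330 = 9125 N·m; T_B = 6575 N·m.
τ in each portion: τ_AC = 3.79×10^7 Pa, τ_CB = 2.73×10^7 Pa; maximum is in AC.
τ_max = T_AC·r/J = 9125·0.0535/1.29×10^-5 = 3.794×10^7 Pa.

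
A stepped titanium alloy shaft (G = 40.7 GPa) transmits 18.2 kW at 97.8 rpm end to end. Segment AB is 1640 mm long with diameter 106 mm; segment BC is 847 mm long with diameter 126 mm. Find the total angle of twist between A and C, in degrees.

0.417°

ω = 2π·97.8/60 = 10.24 rad/s, so T = P/ω = 18.2×10³ / 10.24 = 1777 N·m.
J_AB = π(0.106)⁴/32 = 1.24×10^-5 m⁴; J_BC = π(0.126)⁴/32 = 2.47×10^-5 m⁴.
θ = (T/G)·Σ L_i/J_i = (1777/40.7×10⁹)·(1.64/1.24×10^-5 + 0.847/2.47×10^-5) = 7.272×10^-3 rad.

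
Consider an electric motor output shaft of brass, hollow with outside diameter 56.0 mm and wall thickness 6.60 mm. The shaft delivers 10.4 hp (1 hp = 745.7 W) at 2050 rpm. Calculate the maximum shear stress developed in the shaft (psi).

ω = 2π·2050/60 = 214.7 rad/s, so T = P/ω = 10.4×745.7 / 214.7 = 36.13 N·m.
J = π(d_o⁴ − d_i⁴)/32 = π(0.0560⁴ − 0.0428⁴)/32 = 6.361×10^-7 m⁴.
τ_max = T·r/J = 36.13 × 0.0280 / 6.361×10^-7 = 1.590×10^6 Pa.

231 psi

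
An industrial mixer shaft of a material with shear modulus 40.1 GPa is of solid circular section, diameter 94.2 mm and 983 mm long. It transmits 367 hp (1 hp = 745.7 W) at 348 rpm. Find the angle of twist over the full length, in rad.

0.0238 rad

ω = 2π·348/60 = 36.44 rad/s, so T = P/ω = 367×745.7 / 36.44 = 7510 N·m.
J = πd⁴/32 = π(0.0942)⁴/32 = 7.730×10^-6 m⁴.
θ = T·L/(G·J) = 7510 × 0.983 / (40.1×10⁹ × 7.730×10^-6) = 0.02381 rad.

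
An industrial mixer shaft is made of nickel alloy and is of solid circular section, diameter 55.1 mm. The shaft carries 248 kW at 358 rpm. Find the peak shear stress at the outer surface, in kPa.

201000 kPa

ω = 2π·358/60 = 37.49 rad/s, so T = P/ω = 248×10³ / 37.49 = 6615 N·m.
J = πd⁴/32 = π(0.0551)⁴/32 = 9.049×10^-7 m⁴.
τ_max = T·r/J = 6615 × 0.0276 / 9.049×10^-7 = 2.014×10^8 Pa.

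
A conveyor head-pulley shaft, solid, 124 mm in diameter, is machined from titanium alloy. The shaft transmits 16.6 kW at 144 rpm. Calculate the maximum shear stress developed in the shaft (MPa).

ω = 2π·144/60 = 15.08 rad/s, so T = P/ω = 16.6×10³ / 15.08 = 1101 N·m.
J = πd⁴/32 = π(0.124)⁴/32 = 2.321×10^-5 m⁴.
τ_max = T·r/J = 1101 × 0.0620 / 2.321×10^-5 = 2.941×10^6 Pa.

2.94 MPa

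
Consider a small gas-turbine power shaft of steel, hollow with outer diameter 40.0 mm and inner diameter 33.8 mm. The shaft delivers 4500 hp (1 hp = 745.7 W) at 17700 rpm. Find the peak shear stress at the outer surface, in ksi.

42.6 ksi

ω = 2π·17700/60 = 1854 rad/s, so T = P/ω = 4500×745.7 / 1854 = 1810 N·m.
J = π(d_o⁴ − d_i⁴)/32 = π(0.0400⁴ − 0.0338⁴)/32 = 1.232×10^-7 m⁴.
τ_max = T·r/J = 1810 × 0.0200 / 1.232×10^-7 = 2.939×10^8 Pa.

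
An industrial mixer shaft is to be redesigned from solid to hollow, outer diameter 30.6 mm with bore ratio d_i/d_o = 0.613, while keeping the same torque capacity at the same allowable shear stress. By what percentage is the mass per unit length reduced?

30.9 %

Equal τ_max and T ⇒ the solid shaft needs d_s³ = d_o³(1−k⁴), so d_s = 30.6·(1−0.613⁴)^(1/3) = 29.09 mm.
Area ratio A_h/A_s = d_o²(1−k²)/d_s² = (1−k²)/(1−k⁴)^(2/3) = 0.6909.
Mass saving = 1 − 0.6909 = 30.9 %.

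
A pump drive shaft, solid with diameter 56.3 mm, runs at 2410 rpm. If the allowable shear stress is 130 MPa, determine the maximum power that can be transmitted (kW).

J = πd⁴/32 = π(0.0563)⁴/32 = 9.864×10^-7 m⁴.
T_max = τ_allow·J/r = 1.30×10^8 × 9.864×10^-7 / 0.0281 = 4555 N·m.
ω = 2π·2410/60 = 252.4 rad/s, so P_max = T_max·ω = 1.150×10^6 W.

1150 kW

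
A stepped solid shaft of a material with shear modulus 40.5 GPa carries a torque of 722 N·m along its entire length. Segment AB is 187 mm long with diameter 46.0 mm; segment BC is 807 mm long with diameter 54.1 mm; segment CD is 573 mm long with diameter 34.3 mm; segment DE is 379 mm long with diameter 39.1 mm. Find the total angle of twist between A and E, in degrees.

7.41°

J_AB = π(0.0460)⁴/32 = 4.40×10^-7 m⁴; J_BC = π(0.0541)⁴/32 = 8.41×10^-7 m⁴; J_CD = π(0.0343)⁴/32 = 1.36×10^-7 m⁴; J_DE = π(0.0391)⁴/32 = 2.29×10^-7 m⁴.
θ = (T/G)·Σ L_i/J_i = (722.0/40.5×10⁹)·(0.187/4.40×10^-7 + 0.807/8.41×10^-7 + 0.573/1.36×10^-7 + 0.379/2.29×10^-7) = 0.1293 rad.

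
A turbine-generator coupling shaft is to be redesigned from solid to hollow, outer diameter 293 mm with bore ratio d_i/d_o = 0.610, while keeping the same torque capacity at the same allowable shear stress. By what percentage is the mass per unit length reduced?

Equal τ_max and T ⇒ the solid shaft needs d_s³ = d_o³(1−k⁴), so d_s = 293·(1−0.610⁴)^(1/3) = 278.8 mm.
Area ratio A_h/A_s = d_o²(1−k²)/d_s² = (1−k²)/(1−k⁴)^(2/3) = 0.6935.
Mass saving = 1 − 0.6935 = 30.7 %.

30.7 %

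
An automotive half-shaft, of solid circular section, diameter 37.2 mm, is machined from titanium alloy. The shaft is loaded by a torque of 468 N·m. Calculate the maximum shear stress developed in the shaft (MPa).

J = πd⁴/32 = π(0.0372)⁴/32 = 1.880×10^-7 m⁴.
τ_max = T·r/J = 468.0 × 0.0186 / 1.880×10^-7 = 4.630×10^7 Pa.

46.3 MPa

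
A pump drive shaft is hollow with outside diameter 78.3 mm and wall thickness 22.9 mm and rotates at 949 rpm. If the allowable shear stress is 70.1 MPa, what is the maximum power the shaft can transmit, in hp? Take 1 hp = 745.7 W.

854 hp

J = π(d_o⁴ − d_i⁴)/32 = π(0.0783⁴ − 0.0325⁴)/32 = 3.581×10^-6 m⁴.
T_max = τ_allow·J/r = 7.01×10^7 × 3.581×10^-6 / 0.0391 = 6411 N·m.
ω = 2π·949/60 = 99.38 rad/s, so P_max = T_max·ω = 6.372×10^5 W.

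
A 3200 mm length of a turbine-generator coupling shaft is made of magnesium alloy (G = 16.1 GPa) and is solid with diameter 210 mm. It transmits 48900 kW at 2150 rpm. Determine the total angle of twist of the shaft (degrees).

13.0°

ω = 2π·2150/60 = 225.1 rad/s, so T = P/ω = 48900×10³ / 225.1 = 217200 N·m.
J = πd⁴/32 = π(0.210)⁴/32 = 1.909×10^-4 m⁴.
θ = T·L/(G·J) = 217200 × 3.20 / (16.1×10⁹ × 1.909×10^-4) = 0.2261 rad.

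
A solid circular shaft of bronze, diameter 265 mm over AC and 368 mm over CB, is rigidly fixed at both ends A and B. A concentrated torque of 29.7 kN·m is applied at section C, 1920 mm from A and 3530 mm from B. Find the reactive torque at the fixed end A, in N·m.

9830 N·m

Compatibility: T_A·a/J_AC = T_B·b/J_CB with T_A + T_B = T₀.
J_AC = 4.84×10^-4 m⁴, J_CB = 1.80×10^-3 m⁴, so T_A = T₀·(J_AC/a)/((J_AC/a)+(J_CB/b)) = 9826 N·m, T_B = 19870 N·m.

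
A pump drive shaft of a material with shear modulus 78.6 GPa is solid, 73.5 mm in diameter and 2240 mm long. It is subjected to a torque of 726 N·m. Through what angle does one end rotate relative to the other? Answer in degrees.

0.414°

J = πd⁴/32 = π(0.0735)⁴/32 = 2.865×10^-6 m⁴.
θ = T·L/(G·J) = 726.0 × 2.24 / (78.6×10⁹ × 2.865×10^-6) = 7.221×10^-3 rad.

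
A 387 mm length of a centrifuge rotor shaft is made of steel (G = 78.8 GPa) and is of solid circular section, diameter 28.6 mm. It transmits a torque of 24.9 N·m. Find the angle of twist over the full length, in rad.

0.00186 rad

J = πd⁴/32 = π(0.0286)⁴/32 = 6.568×10^-8 m⁴.
θ = T·L/(G·J) = 24.90 × 0.387 / (78.8×10⁹ × 6.568×10^-8) = 1.862×10^-3 rad.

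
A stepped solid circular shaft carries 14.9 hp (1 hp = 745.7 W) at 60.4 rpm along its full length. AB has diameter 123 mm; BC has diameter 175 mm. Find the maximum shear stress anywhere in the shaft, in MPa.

4.81 MPa

ω = 2π·60.4/60 = 6.325 rad/s, so T = P/ω = 14.9×745.7 / 6.325 = 1757 N·m.
Under the same torque, τ_max = 16T/(πd³) is largest where d is smallest — segment AB (d = 123 mm).
τ_max = 16·1757/(π·(0.123)³) = 4.808×10^6 Pa.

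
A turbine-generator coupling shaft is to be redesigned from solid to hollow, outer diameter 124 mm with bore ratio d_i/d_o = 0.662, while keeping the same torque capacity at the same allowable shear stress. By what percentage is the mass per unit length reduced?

Equal τ_max and T ⇒ the solid shaft needs d_s³ = d_o³(1−k⁴), so d_s = 124·(1−0.662⁴)^(1/3) = 115.5 mm.
Area ratio A_h/A_s = d_o²(1−k²)/d_s² = (1−k²)/(1−k⁴)^(2/3) = 0.6476.
Mass saving = 1 − 0.6476 = 35.2 %.

35.2 %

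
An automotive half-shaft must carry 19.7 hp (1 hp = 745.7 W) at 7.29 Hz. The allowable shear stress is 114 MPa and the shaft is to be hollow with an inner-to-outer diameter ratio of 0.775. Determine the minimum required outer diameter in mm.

28.2 mm

ω = 2π·7.29 = 45.80 rad/s, so T = P/ω = 19.7×745.7 / 45.80 = 320.7 N·m.
For a hollow shaft with d_i/d_o = 0.775: τ_max = 16T/(π d_o³ (1−k⁴)), so d_o = [16T/(π τ_allow (1−k⁴))]^(1/3) = [16·320.7/(π·1.14×10^8·0.6392)]^(1/3) = 0.02820 m.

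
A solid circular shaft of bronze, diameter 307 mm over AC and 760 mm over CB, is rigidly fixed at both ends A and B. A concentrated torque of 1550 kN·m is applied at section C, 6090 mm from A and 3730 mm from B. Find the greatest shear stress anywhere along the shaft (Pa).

Compatibility: T_A·a/J_AC = T_B·b/J_CB with T_A + T_B = T₀.
J_AC = 8.72×10^-4 m⁴, J_CB = 0.0328 m⁴, so T_A = T₀·(J_AC/a)/((J_AC/a)+(J_CB/b)) = 24870 N·m, T_B = 1.525e6 N·m.
τ in each portion: τ_AC = 4.38×10^6 Pa, τ_CB = 1.77×10^7 Pa; maximum is in CB.
τ_max = T_CB·r/J = 1.525e6·0.380/0.0328 = 1.769×10^7 Pa.

1.77e7 Pa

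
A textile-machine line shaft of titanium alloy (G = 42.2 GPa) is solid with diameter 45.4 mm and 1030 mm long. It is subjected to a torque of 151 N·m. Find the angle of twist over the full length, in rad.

J = πd⁴/32 = π(0.0454)⁴/32 = 4.171×10^-7 m⁴.
θ = T·L/(G·J) = 151.0 × 1.03 / (42.2×10⁹ × 4.171×10^-7) = 8.836×10^-3 rad.

0.00884 rad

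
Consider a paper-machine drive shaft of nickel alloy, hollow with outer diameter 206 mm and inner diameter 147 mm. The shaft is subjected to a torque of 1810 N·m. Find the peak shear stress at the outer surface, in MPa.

1.42 MPa

J = π(d_o⁴ − d_i⁴)/32 = π(0.206⁴ − 0.147⁴)/32 = 1.310×10^-4 m⁴.
τ_max = T·r/J = 1810 × 0.103 / 1.310×10^-4 = 1.424×10^6 Pa.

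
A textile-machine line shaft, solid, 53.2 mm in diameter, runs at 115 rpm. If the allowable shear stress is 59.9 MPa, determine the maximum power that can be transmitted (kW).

J = πd⁴/32 = π(0.0532)⁴/32 = 7.864×10^-7 m⁴.
T_max = τ_allow·J/r = 5.99×10^7 × 7.864×10^-7 / 0.0266 = 1771 N·m.
ω = 2π·115/60 = 12.04 rad/s, so P_max = T_max·ω = 2.133×10^4 W.

21.3 kW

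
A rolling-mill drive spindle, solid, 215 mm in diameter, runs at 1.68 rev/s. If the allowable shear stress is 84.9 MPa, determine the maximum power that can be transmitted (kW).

J = πd⁴/32 = π(0.215)⁴/32 = 2.098×10^-4 m⁴.
T_max = τ_allow·J/r = 8.49×10^7 × 2.098×10^-4 / 0.107 = 165700 N·m.
ω = 2π·1.68 = 10.56 rad/s, so P_max = T_max·ω = 1.749×10^6 W.

1750 kW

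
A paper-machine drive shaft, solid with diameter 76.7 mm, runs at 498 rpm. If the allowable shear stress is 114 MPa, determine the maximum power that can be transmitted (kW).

J = πd⁴/32 = π(0.0767)⁴/32 = 3.398×10^-6 m⁴.
T_max = τ_allow·J/r = 1.14×10^8 × 3.398×10^-6 / 0.0384 = 10100 N·m.
ω = 2π·498/60 = 52.15 rad/s, so P_max = T_max·ω = 5.267×10^5 W.

527 kW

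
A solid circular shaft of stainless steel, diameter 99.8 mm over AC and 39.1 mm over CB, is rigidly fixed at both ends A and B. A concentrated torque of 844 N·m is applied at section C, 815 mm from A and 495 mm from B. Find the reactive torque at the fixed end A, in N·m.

812 N·m

Compatibility: T_A·a/J_AC = T_B·b/J_CB with T_A + T_B = T₀.
J_AC = 9.74×10^-6 m⁴, J_CB = 2.29×10^-7 m⁴, so T_A = T₀·(J_AC/a)/((J_AC/a)+(J_CB/b)) = 812.5 N·m, T_B = 31.52 N·m.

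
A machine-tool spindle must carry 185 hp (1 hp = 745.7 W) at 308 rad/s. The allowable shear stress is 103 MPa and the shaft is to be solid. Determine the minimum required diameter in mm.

ω = 308 rad/s, so T = P/ω = 185×745.7 / 308.0 = 447.9 N·m.
For a solid shaft τ_max = 16T/(πd³), so d = (16T/(π τ_allow))^(1/3) = (16·447.9/(π·1.03×10^8))^(1/3) = 0.02808 m.

28.1 mm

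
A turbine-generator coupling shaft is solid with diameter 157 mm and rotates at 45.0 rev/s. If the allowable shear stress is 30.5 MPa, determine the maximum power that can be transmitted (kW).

6550 kW

J = πd⁴/32 = π(0.157)⁴/32 = 5.965×10^-5 m⁴.
T_max = τ_allow·J/r = 3.05×10^7 × 5.965×10^-5 / 0.0785 = 23180 N·m.
ω = 2π·45.0 = 282.7 rad/s, so P_max = T_max·ω = 6.553×10^6 W.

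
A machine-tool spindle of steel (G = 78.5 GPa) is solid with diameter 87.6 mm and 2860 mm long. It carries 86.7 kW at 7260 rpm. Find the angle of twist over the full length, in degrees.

0.0412°

ω = 2π·7260/60 = 760.3 rad/s, so T = P/ω = 86.7×10³ / 760.3 = 114.0 N·m.
J = πd⁴/32 = π(0.0876)⁴/32 = 5.781×10^-6 m⁴.
θ = T·L/(G·J) = 114.0 × 2.86 / (78.5×10⁹ × 5.781×10^-6) = 7.187×10^-4 rad.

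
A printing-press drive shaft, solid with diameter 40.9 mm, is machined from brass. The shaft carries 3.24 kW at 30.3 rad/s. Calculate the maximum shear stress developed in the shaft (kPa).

7960 kPa

ω = 30.3 rad/s, so T = P/ω = 3.24×10³ / 30.30 = 106.9 N·m.
J = πd⁴/32 = π(0.0409)⁴/32 = 2.747×10^-7 m⁴.
τ_max = T·r/J = 106.9 × 0.0204 / 2.747×10^-7 = 7.960×10^6 Pa.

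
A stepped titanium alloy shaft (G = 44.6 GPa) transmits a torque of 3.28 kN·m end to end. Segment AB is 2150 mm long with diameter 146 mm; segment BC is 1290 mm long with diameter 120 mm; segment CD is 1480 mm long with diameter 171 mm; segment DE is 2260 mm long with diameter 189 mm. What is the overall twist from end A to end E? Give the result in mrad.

10.8 mrad

J_AB = π(0.146)⁴/32 = 4.46×10^-5 m⁴; J_BC = π(0.120)⁴/32 = 2.04×10^-5 m⁴; J_CD = π(0.171)⁴/32 = 8.39×10^-5 m⁴; J_DE = π(0.189)⁴/32 = 1.25×10^-4 m⁴.
θ = (T/G)·Σ L_i/J_i = (3280/44.6×10⁹)·(2.15/4.46×10^-5 + 1.29/2.04×10^-5 + 1.48/8.39×10^-5 + 2.26/1.25×10^-4) = 0.01083 rad.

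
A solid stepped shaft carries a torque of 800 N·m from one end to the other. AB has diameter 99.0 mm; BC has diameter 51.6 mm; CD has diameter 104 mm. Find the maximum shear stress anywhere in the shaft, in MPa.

Under the same torque, τ_max = 16T/(πd³) is largest where d is smallest — segment BC (d = 51.6 mm).
τ_max = 16·800.0/(π·(0.0516)³) = 2.966×10^7 Pa.

29.7 MPa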